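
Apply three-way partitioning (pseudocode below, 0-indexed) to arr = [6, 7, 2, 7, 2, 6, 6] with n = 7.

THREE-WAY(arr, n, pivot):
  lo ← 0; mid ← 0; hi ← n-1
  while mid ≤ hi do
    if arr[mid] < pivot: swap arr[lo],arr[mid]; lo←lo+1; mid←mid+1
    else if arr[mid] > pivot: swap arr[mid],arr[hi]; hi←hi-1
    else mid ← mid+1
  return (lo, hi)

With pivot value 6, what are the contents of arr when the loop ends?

pivot = 6; lo=0, mid=0, hi=6
arr[mid]=6=6: mid=1
arr[mid]=7>6: swap arr[1],arr[6]; hi=5 → [6, 6, 2, 7, 2, 6, 7]
arr[mid]=6=6: mid=2
arr[mid]=2<6: swap arr[0],arr[2]; lo=1,mid=3 → [2, 6, 6, 7, 2, 6, 7]
arr[mid]=7>6: swap arr[3],arr[5]; hi=4 → [2, 6, 6, 6, 2, 7, 7]
arr[mid]=6=6: mid=4
arr[mid]=2<6: swap arr[1],arr[4]; lo=2,mid=5 → [2, 2, 6, 6, 6, 7, 7]
end: lo=2, hi=4; arr = [2, 2, 6, 6, 6, 7, 7]

[2, 2, 6, 6, 6, 7, 7]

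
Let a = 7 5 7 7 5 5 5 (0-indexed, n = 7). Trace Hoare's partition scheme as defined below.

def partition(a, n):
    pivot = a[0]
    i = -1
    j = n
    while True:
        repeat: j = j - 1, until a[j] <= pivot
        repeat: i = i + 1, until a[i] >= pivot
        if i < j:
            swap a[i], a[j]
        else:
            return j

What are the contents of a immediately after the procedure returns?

5 5 5 5 7 7 7

pivot=7
j stops at 6 (5), i stops at 0 (7); swap ⇒ 5 5 7 7 5 5 7
j stops at 5 (5), i stops at 2 (7); swap ⇒ 5 5 5 7 5 7 7
j stops at 4 (5), i stops at 3 (7); swap ⇒ 5 5 5 5 7 7 7
j stops at 3, i stops at 4; i≥j ⇒ return 3. a=5 5 5 5 7 7 7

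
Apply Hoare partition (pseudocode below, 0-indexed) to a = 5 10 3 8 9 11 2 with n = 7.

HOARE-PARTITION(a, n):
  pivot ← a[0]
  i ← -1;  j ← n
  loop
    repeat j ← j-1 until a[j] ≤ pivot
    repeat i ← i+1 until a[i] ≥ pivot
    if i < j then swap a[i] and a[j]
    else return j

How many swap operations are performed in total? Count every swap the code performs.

2

pivot=5
j stops at 6 (2), i stops at 0 (5); swap ⇒ 2 10 3 8 9 11 5
j stops at 2 (3), i stops at 1 (10); swap ⇒ 2 3 10 8 9 11 5
j stops at 1, i stops at 2; i≥j ⇒ return 1. a=2 3 10 8 9 11 5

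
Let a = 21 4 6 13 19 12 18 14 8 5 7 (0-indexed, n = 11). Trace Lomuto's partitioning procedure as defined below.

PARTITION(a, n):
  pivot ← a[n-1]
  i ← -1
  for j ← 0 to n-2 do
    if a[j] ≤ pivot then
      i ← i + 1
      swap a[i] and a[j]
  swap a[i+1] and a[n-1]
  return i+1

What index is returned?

3

pivot=7, i=-1
j=0: 21>7, skip
j=1: 4≤7, i=0, swap(0,1) ⇒ 4 21 6 13 19 12 18 14 8 5 7
j=2: 6≤7, i=1, swap(1,2) ⇒ 4 6 21 13 19 12 18 14 8 5 7
j=3: 13>7, skip
j=4: 19>7, skip
j=5: 12>7, skip
j=6: 18>7, skip
j=7: 14>7, skip
j=8: 8>7, skip
j=9: 5≤7, i=2, swap(2,9) ⇒ 4 6 5 13 19 12 18 14 8 21 7
swap(3,10) ⇒ 4 6 5 7 19 12 18 14 8 21 13; return 3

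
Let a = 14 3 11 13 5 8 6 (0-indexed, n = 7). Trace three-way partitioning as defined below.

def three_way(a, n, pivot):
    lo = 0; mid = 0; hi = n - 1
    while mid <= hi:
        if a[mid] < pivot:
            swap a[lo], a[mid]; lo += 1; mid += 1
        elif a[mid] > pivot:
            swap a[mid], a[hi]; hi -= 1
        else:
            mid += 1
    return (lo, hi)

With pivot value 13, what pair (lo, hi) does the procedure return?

pivot = 13; lo=0, mid=0, hi=6
a[mid]=14>13: swap a[0],a[6]; hi=5 → 6 3 11 13 5 8 14
a[mid]=6<13: swap a[0],a[0]; lo=1,mid=1 → 6 3 11 13 5 8 14
a[mid]=3<13: swap a[1],a[1]; lo=2,mid=2 → 6 3 11 13 5 8 14
a[mid]=11<13: swap a[2],a[2]; lo=3,mid=3 → 6 3 11 13 5 8 14
a[mid]=13=13: mid=4
a[mid]=5<13: swap a[3],a[4]; lo=4,mid=5 → 6 3 11 5 13 8 14
a[mid]=8<13: swap a[4],a[5]; lo=5,mid=6 → 6 3 11 5 8 13 14
end: lo=5, hi=5; a = 6 3 11 5 8 13 14

(5, 5)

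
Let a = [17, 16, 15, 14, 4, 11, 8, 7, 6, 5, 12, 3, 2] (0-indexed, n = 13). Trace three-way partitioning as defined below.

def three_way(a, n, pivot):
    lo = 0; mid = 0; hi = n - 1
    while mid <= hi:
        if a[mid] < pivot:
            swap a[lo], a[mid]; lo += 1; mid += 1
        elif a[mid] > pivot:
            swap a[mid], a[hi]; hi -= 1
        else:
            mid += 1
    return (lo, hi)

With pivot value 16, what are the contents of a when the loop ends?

[2, 15, 14, 4, 11, 8, 7, 6, 5, 12, 3, 16, 17]

lo=0 mid=0 hi=12
17>16: swap(0,12), hi=11 ⇒ [2, 16, 15, 14, 4, 11, 8, 7, 6, 5, 12, 3, 17]
2<16: swap(0,0), lo=1 mid=1 ⇒ [2, 16, 15, 14, 4, 11, 8, 7, 6, 5, 12, 3, 17]
16=16: mid=2
15<16: swap(1,2), lo=2 mid=3 ⇒ [2, 15, 16, 14, 4, 11, 8, 7, 6, 5, 12, 3, 17]
14<16: swap(2,3), lo=3 mid=4 ⇒ [2, 15, 14, 16, 4, 11, 8, 7, 6, 5, 12, 3, 17]
4<16: swap(3,4), lo=4 mid=5 ⇒ [2, 15, 14, 4, 16, 11, 8, 7, 6, 5, 12, 3, 17]
11<16: swap(4,5), lo=5 mid=6 ⇒ [2, 15, 14, 4, 11, 16, 8, 7, 6, 5, 12, 3, 17]
8<16: swap(5,6), lo=6 mid=7 ⇒ [2, 15, 14, 4, 11, 8, 16, 7, 6, 5, 12, 3, 17]
7<16: swap(6,7), lo=7 mid=8 ⇒ [2, 15, 14, 4, 11, 8, 7, 16, 6, 5, 12, 3, 17]
6<16: swap(7,8), lo=8 mid=9 ⇒ [2, 15, 14, 4, 11, 8, 7, 6, 16, 5, 12, 3, 17]
5<16: swap(8,9), lo=9 mid=10 ⇒ [2, 15, 14, 4, 11, 8, 7, 6, 5, 16, 12, 3, 17]
12<16: swap(9,10), lo=10 mid=11 ⇒ [2, 15, 14, 4, 11, 8, 7, 6, 5, 12, 16, 3, 17]
3<16: swap(10,11), lo=11 mid=12 ⇒ [2, 15, 14, 4, 11, 8, 7, 6, 5, 12, 3, 16, 17]
done. lo=11 hi=11; a=[2, 15, 14, 4, 11, 8, 7, 6, 5, 12, 3, 16, 17]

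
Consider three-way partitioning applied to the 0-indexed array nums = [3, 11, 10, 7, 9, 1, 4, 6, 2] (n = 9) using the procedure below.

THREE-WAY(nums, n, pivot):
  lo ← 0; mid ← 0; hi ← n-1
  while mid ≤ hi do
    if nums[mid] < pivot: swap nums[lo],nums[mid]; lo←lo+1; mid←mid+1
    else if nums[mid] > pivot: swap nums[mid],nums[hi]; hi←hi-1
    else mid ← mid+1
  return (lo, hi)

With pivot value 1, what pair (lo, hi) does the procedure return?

(0, 0)

lo=0 mid=0 hi=8
3>1: swap(0,8), hi=7 ⇒ [2, 11, 10, 7, 9, 1, 4, 6, 3]
2>1: swap(0,7), hi=6 ⇒ [6, 11, 10, 7, 9, 1, 4, 2, 3]
6>1: swap(0,6), hi=5 ⇒ [4, 11, 10, 7, 9, 1, 6, 2, 3]
4>1: swap(0,5), hi=4 ⇒ [1, 11, 10, 7, 9, 4, 6, 2, 3]
1=1: mid=1
11>1: swap(1,4), hi=3 ⇒ [1, 9, 10, 7, 11, 4, 6, 2, 3]
9>1: swap(1,3), hi=2 ⇒ [1, 7, 10, 9, 11, 4, 6, 2, 3]
7>1: swap(1,2), hi=1 ⇒ [1, 10, 7, 9, 11, 4, 6, 2, 3]
10>1: swap(1,1), hi=0 ⇒ [1, 10, 7, 9, 11, 4, 6, 2, 3]
done. lo=0 hi=0; nums=[1, 10, 7, 9, 11, 4, 6, 2, 3]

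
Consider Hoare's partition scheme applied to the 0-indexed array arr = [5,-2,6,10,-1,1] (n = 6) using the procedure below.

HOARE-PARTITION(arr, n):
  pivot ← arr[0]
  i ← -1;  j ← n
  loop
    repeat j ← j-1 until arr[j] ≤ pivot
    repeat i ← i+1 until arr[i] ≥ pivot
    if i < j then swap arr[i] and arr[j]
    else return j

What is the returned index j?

2

pivot=5
j stops at 5 (1), i stops at 0 (5); swap ⇒ [1,-2,6,10,-1,5]
j stops at 4 (-1), i stops at 2 (6); swap ⇒ [1,-2,-1,10,6,5]
j stops at 2, i stops at 3; i≥j ⇒ return 2. arr=[1,-2,-1,10,6,5]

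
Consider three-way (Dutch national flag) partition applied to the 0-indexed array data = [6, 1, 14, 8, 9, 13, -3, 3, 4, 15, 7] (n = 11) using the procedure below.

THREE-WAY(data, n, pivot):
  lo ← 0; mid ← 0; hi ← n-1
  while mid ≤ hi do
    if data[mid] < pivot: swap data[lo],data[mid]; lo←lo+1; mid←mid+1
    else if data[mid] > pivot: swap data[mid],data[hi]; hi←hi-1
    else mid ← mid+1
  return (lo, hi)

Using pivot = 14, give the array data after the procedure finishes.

[6, 1, 8, 9, 13, -3, 3, 4, 7, 14, 15]

lo=0 mid=0 hi=10
6<14: swap(0,0), lo=1 mid=1 ⇒ [6, 1, 14, 8, 9, 13, -3, 3, 4, 15, 7]
1<14: swap(1,1), lo=2 mid=2 ⇒ [6, 1, 14, 8, 9, 13, -3, 3, 4, 15, 7]
14=14: mid=3
8<14: swap(2,3), lo=3 mid=4 ⇒ [6, 1, 8, 14, 9, 13, -3, 3, 4, 15, 7]
9<14: swap(3,4), lo=4 mid=5 ⇒ [6, 1, 8, 9, 14, 13, -3, 3, 4, 15, 7]
13<14: swap(4,5), lo=5 mid=6 ⇒ [6, 1, 8, 9, 13, 14, -3, 3, 4, 15, 7]
-3<14: swap(5,6), lo=6 mid=7 ⇒ [6, 1, 8, 9, 13, -3, 14, 3, 4, 15, 7]
3<14: swap(6,7), lo=7 mid=8 ⇒ [6, 1, 8, 9, 13, -3, 3, 14, 4, 15, 7]
4<14: swap(7,8), lo=8 mid=9 ⇒ [6, 1, 8, 9, 13, -3, 3, 4, 14, 15, 7]
15>14: swap(9,10), hi=9 ⇒ [6, 1, 8, 9, 13, -3, 3, 4, 14, 7, 15]
7<14: swap(8,9), lo=9 mid=10 ⇒ [6, 1, 8, 9, 13, -3, 3, 4, 7, 14, 15]
done. lo=9 hi=9; data=[6, 1, 8, 9, 13, -3, 3, 4, 7, 14, 15]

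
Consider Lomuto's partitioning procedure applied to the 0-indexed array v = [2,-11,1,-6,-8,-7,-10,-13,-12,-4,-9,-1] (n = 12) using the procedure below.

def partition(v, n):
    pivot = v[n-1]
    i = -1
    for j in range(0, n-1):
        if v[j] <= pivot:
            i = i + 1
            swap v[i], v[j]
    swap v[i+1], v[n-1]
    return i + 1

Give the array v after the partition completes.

[-11,-6,-8,-7,-10,-13,-12,-4,-9,-1,1,2]

pivot = v[11] = -1; i = -1
j=0: v[0]=2 > -1 → no swap
j=1: v[1]=-11 ≤ -1 → i=0, swap v[0],v[1] → [-11,2,1,-6,-8,-7,-10,-13,-12,-4,-9,-1]
j=2: v[2]=1 > -1 → no swap
j=3: v[3]=-6 ≤ -1 → i=1, swap v[1],v[3] → [-11,-6,1,2,-8,-7,-10,-13,-12,-4,-9,-1]
j=4: v[4]=-8 ≤ -1 → i=2, swap v[2],v[4] → [-11,-6,-8,2,1,-7,-10,-13,-12,-4,-9,-1]
j=5: v[5]=-7 ≤ -1 → i=3, swap v[3],v[5] → [-11,-6,-8,-7,1,2,-10,-13,-12,-4,-9,-1]
j=6: v[6]=-10 ≤ -1 → i=4, swap v[4],v[6] → [-11,-6,-8,-7,-10,2,1,-13,-12,-4,-9,-1]
j=7: v[7]=-13 ≤ -1 → i=5, swap v[5],v[7] → [-11,-6,-8,-7,-10,-13,1,2,-12,-4,-9,-1]
j=8: v[8]=-12 ≤ -1 → i=6, swap v[6],v[8] → [-11,-6,-8,-7,-10,-13,-12,2,1,-4,-9,-1]
j=9: v[9]=-4 ≤ -1 → i=7, swap v[7],v[9] → [-11,-6,-8,-7,-10,-13,-12,-4,1,2,-9,-1]
j=10: v[10]=-9 ≤ -1 → i=8, swap v[8],v[10] → [-11,-6,-8,-7,-10,-13,-12,-4,-9,2,1,-1]
final swap v[9],v[11] → [-11,-6,-8,-7,-10,-13,-12,-4,-9,-1,1,2]; return 9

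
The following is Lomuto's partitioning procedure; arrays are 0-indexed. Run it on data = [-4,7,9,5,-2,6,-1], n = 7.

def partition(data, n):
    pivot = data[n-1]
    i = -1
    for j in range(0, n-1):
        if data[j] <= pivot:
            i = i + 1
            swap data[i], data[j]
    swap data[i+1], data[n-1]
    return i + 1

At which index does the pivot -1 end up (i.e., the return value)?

pivot = data[6] = -1; i = -1
j=0: data[0]=-4 ≤ -1 → i=0, swap data[0],data[0] (no change) → [-4,7,9,5,-2,6,-1]
j=1: data[1]=7 > -1 → no swap
j=2: data[2]=9 > -1 → no swap
j=3: data[3]=5 > -1 → no swap
j=4: data[4]=-2 ≤ -1 → i=1, swap data[1],data[4] → [-4,-2,9,5,7,6,-1]
j=5: data[5]=6 > -1 → no swap
final swap data[2],data[6] → [-4,-2,-1,5,7,6,9]; return 2

2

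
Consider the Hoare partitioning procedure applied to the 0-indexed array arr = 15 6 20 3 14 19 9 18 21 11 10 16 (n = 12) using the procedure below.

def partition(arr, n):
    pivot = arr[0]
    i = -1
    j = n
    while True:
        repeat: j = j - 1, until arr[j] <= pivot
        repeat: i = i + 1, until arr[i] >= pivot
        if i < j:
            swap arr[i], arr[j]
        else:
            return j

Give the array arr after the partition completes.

pivot=15
j stops at 10 (10), i stops at 0 (15); swap ⇒ 10 6 20 3 14 19 9 18 21 11 15 16
j stops at 9 (11), i stops at 2 (20); swap ⇒ 10 6 11 3 14 19 9 18 21 20 15 16
j stops at 6 (9), i stops at 5 (19); swap ⇒ 10 6 11 3 14 9 19 18 21 20 15 16
j stops at 5, i stops at 6; i≥j ⇒ return 5. arr=10 6 11 3 14 9 19 18 21 20 15 16

10 6 11 3 14 9 19 18 21 20 15 16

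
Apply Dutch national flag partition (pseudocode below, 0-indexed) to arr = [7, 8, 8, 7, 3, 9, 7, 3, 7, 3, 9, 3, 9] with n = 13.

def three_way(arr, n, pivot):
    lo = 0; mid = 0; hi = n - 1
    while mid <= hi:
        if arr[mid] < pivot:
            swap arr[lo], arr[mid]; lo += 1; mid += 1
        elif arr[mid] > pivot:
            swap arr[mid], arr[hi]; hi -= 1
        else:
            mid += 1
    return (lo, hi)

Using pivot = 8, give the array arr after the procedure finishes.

[7, 7, 3, 3, 7, 3, 7, 3, 8, 8, 9, 9, 9]

lo=0 mid=0 hi=12
7<8: swap(0,0), lo=1 mid=1 ⇒ [7, 8, 8, 7, 3, 9, 7, 3, 7, 3, 9, 3, 9]
8=8: mid=2
8=8: mid=3
7<8: swap(1,3), lo=2 mid=4 ⇒ [7, 7, 8, 8, 3, 9, 7, 3, 7, 3, 9, 3, 9]
3<8: swap(2,4), lo=3 mid=5 ⇒ [7, 7, 3, 8, 8, 9, 7, 3, 7, 3, 9, 3, 9]
9>8: swap(5,12), hi=11 ⇒ [7, 7, 3, 8, 8, 9, 7, 3, 7, 3, 9, 3, 9]
9>8: swap(5,11), hi=10 ⇒ [7, 7, 3, 8, 8, 3, 7, 3, 7, 3, 9, 9, 9]
3<8: swap(3,5), lo=4 mid=6 ⇒ [7, 7, 3, 3, 8, 8, 7, 3, 7, 3, 9, 9, 9]
7<8: swap(4,6), lo=5 mid=7 ⇒ [7, 7, 3, 3, 7, 8, 8, 3, 7, 3, 9, 9, 9]
3<8: swap(5,7), lo=6 mid=8 ⇒ [7, 7, 3, 3, 7, 3, 8, 8, 7, 3, 9, 9, 9]
7<8: swap(6,8), lo=7 mid=9 ⇒ [7, 7, 3, 3, 7, 3, 7, 8, 8, 3, 9, 9, 9]
3<8: swap(7,9), lo=8 mid=10 ⇒ [7, 7, 3, 3, 7, 3, 7, 3, 8, 8, 9, 9, 9]
9>8: swap(10,10), hi=9 ⇒ [7, 7, 3, 3, 7, 3, 7, 3, 8, 8, 9, 9, 9]
done. lo=8 hi=9; arr=[7, 7, 3, 3, 7, 3, 7, 3, 8, 8, 9, 9, 9]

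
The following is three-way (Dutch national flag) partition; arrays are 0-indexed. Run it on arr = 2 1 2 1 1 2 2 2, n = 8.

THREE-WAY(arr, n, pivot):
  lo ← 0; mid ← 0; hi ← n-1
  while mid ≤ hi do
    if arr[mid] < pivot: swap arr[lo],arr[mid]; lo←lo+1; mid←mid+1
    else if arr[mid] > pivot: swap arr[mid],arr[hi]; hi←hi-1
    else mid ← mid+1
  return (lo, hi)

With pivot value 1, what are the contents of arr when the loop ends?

lo=0 mid=0 hi=7
2>1: swap(0,7), hi=6 ⇒ 2 1 2 1 1 2 2 2
2>1: swap(0,6), hi=5 ⇒ 2 1 2 1 1 2 2 2
2>1: swap(0,5), hi=4 ⇒ 2 1 2 1 1 2 2 2
2>1: swap(0,4), hi=3 ⇒ 1 1 2 1 2 2 2 2
1=1: mid=1
1=1: mid=2
2>1: swap(2,3), hi=2 ⇒ 1 1 1 2 2 2 2 2
1=1: mid=3
done. lo=0 hi=2; arr=1 1 1 2 2 2 2 2

1 1 1 2 2 2 2 2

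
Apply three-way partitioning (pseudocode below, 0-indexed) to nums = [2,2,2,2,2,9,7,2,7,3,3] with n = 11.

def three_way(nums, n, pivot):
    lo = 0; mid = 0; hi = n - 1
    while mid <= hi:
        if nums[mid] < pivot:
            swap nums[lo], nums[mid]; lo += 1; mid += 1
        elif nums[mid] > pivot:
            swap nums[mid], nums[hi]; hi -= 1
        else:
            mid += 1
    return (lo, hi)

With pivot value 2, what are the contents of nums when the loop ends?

pivot = 2; lo=0, mid=0, hi=10
nums[mid]=2=2: mid=1
nums[mid]=2=2: mid=2
nums[mid]=2=2: mid=3
nums[mid]=2=2: mid=4
nums[mid]=2=2: mid=5
nums[mid]=9>2: swap nums[5],nums[10]; hi=9 → [2,2,2,2,2,3,7,2,7,3,9]
nums[mid]=3>2: swap nums[5],nums[9]; hi=8 → [2,2,2,2,2,3,7,2,7,3,9]
nums[mid]=3>2: swap nums[5],nums[8]; hi=7 → [2,2,2,2,2,7,7,2,3,3,9]
nums[mid]=7>2: swap nums[5],nums[7]; hi=6 → [2,2,2,2,2,2,7,7,3,3,9]
nums[mid]=2=2: mid=6
nums[mid]=7>2: swap nums[6],nums[6]; hi=5 → [2,2,2,2,2,2,7,7,3,3,9]
end: lo=0, hi=5; nums = [2,2,2,2,2,2,7,7,3,3,9]

[2,2,2,2,2,2,7,7,3,3,9]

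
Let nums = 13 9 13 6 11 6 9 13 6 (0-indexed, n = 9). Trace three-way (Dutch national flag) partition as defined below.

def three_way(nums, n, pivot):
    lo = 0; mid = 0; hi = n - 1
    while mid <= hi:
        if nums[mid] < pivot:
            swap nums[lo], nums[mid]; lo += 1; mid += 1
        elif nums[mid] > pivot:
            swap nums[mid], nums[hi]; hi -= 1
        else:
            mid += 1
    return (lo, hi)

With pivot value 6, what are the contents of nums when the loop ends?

6 6 6 11 13 9 13 9 13

pivot = 6; lo=0, mid=0, hi=8
nums[mid]=13>6: swap nums[0],nums[8]; hi=7 → 6 9 13 6 11 6 9 13 13
nums[mid]=6=6: mid=1
nums[mid]=9>6: swap nums[1],nums[7]; hi=6 → 6 13 13 6 11 6 9 9 13
nums[mid]=13>6: swap nums[1],nums[6]; hi=5 → 6 9 13 6 11 6 13 9 13
nums[mid]=9>6: swap nums[1],nums[5]; hi=4 → 6 6 13 6 11 9 13 9 13
nums[mid]=6=6: mid=2
nums[mid]=13>6: swap nums[2],nums[4]; hi=3 → 6 6 11 6 13 9 13 9 13
nums[mid]=11>6: swap nums[2],nums[3]; hi=2 → 6 6 6 11 13 9 13 9 13
nums[mid]=6=6: mid=3
end: lo=0, hi=2; nums = 6 6 6 11 13 9 13 9 13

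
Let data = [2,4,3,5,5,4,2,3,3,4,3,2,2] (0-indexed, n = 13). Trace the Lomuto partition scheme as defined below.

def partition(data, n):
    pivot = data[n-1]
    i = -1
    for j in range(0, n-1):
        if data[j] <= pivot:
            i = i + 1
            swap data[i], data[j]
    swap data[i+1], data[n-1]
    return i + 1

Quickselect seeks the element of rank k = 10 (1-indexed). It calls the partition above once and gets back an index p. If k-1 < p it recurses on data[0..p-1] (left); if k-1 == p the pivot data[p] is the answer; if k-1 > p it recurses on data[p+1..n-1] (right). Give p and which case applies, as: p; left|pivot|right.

3; right

pivot = data[12] = 2; i = -1
j=0: data[0]=2 ≤ 2 → i=0, swap data[0],data[0] (no change) → [2,4,3,5,5,4,2,3,3,4,3,2,2]
j=1: data[1]=4 > 2 → no swap
j=2: data[2]=3 > 2 → no swap
j=3: data[3]=5 > 2 → no swap
j=4: data[4]=5 > 2 → no swap
j=5: data[5]=4 > 2 → no swap
j=6: data[6]=2 ≤ 2 → i=1, swap data[1],data[6] → [2,2,3,5,5,4,4,3,3,4,3,2,2]
j=7: data[7]=3 > 2 → no swap
j=8: data[8]=3 > 2 → no swap
j=9: data[9]=4 > 2 → no swap
j=10: data[10]=3 > 2 → no swap
j=11: data[11]=2 ≤ 2 → i=2, swap data[2],data[11] → [2,2,2,5,5,4,4,3,3,4,3,3,2]
final swap data[3],data[12] → [2,2,2,2,5,4,4,3,3,4,3,3,5]; return 3
p = 3; k-1 = 9 > 3 ⇒ right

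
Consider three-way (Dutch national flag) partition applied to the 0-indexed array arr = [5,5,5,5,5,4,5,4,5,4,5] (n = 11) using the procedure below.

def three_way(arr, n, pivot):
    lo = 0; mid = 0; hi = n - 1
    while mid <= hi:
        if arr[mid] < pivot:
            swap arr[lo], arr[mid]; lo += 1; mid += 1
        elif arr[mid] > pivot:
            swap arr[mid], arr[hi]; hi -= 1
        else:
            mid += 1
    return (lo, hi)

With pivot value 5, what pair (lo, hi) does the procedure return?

(3, 10)

lo=0 mid=0 hi=10
5=5: mid=1
5=5: mid=2
5=5: mid=3
5=5: mid=4
5=5: mid=5
4<5: swap(0,5), lo=1 mid=6 ⇒ [4,5,5,5,5,5,5,4,5,4,5]
5=5: mid=7
4<5: swap(1,7), lo=2 mid=8 ⇒ [4,4,5,5,5,5,5,5,5,4,5]
5=5: mid=9
4<5: swap(2,9), lo=3 mid=10 ⇒ [4,4,4,5,5,5,5,5,5,5,5]
5=5: mid=11
done. lo=3 hi=10; arr=[4,4,4,5,5,5,5,5,5,5,5]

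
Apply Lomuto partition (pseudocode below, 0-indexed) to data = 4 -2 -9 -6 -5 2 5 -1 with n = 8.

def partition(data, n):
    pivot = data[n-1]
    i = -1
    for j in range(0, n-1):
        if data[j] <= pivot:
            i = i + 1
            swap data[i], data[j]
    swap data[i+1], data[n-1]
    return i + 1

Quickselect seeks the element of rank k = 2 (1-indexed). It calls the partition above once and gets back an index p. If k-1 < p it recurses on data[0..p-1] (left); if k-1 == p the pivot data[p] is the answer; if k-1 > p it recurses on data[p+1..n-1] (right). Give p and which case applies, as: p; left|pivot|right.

pivot=-1, i=-1
j=0: 4>-1, skip
j=1: -2≤-1, i=0, swap(0,1) ⇒ -2 4 -9 -6 -5 2 5 -1
j=2: -9≤-1, i=1, swap(1,2) ⇒ -2 -9 4 -6 -5 2 5 -1
j=3: -6≤-1, i=2, swap(2,3) ⇒ -2 -9 -6 4 -5 2 5 -1
j=4: -5≤-1, i=3, swap(3,4) ⇒ -2 -9 -6 -5 4 2 5 -1
j=5: 2>-1, skip
j=6: 5>-1, skip
swap(4,7) ⇒ -2 -9 -6 -5 -1 2 5 4; return 4
p = 4; k-1 = 1 < 4 ⇒ left

4; left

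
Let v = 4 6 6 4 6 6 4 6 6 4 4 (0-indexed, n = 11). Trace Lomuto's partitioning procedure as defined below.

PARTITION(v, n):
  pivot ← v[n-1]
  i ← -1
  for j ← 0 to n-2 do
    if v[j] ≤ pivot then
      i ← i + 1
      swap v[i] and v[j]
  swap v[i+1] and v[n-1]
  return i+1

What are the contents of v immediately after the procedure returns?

4 4 4 4 4 6 6 6 6 6 6

pivot = v[10] = 4; i = -1
j=0: v[0]=4 ≤ 4 → i=0, swap v[0],v[0] (no change) → 4 6 6 4 6 6 4 6 6 4 4
j=1: v[1]=6 > 4 → no swap
j=2: v[2]=6 > 4 → no swap
j=3: v[3]=4 ≤ 4 → i=1, swap v[1],v[3] → 4 4 6 6 6 6 4 6 6 4 4
j=4: v[4]=6 > 4 → no swap
j=5: v[5]=6 > 4 → no swap
j=6: v[6]=4 ≤ 4 → i=2, swap v[2],v[6] → 4 4 4 6 6 6 6 6 6 4 4
j=7: v[7]=6 > 4 → no swap
j=8: v[8]=6 > 4 → no swap
j=9: v[9]=4 ≤ 4 → i=3, swap v[3],v[9] → 4 4 4 4 6 6 6 6 6 6 4
final swap v[4],v[10] → 4 4 4 4 4 6 6 6 6 6 6; return 4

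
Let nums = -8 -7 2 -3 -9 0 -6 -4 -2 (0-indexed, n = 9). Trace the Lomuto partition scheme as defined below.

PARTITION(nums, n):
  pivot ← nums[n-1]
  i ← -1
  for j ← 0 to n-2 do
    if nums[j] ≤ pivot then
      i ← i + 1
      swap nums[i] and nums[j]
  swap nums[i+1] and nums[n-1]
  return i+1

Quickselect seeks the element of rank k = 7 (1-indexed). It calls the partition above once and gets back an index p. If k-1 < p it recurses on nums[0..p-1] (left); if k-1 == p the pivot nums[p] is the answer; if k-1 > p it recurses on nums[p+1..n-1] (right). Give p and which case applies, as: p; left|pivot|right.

6; pivot

pivot = nums[8] = -2; i = -1
j=0: nums[0]=-8 ≤ -2 → i=0, swap nums[0],nums[0] (no change) → -8 -7 2 -3 -9 0 -6 -4 -2
j=1: nums[1]=-7 ≤ -2 → i=1, swap nums[1],nums[1] (no change) → -8 -7 2 -3 -9 0 -6 -4 -2
j=2: nums[2]=2 > -2 → no swap
j=3: nums[3]=-3 ≤ -2 → i=2, swap nums[2],nums[3] → -8 -7 -3 2 -9 0 -6 -4 -2
j=4: nums[4]=-9 ≤ -2 → i=3, swap nums[3],nums[4] → -8 -7 -3 -9 2 0 -6 -4 -2
j=5: nums[5]=0 > -2 → no swap
j=6: nums[6]=-6 ≤ -2 → i=4, swap nums[4],nums[6] → -8 -7 -3 -9 -6 0 2 -4 -2
j=7: nums[7]=-4 ≤ -2 → i=5, swap nums[5],nums[7] → -8 -7 -3 -9 -6 -4 2 0 -2
final swap nums[6],nums[8] → -8 -7 -3 -9 -6 -4 -2 0 2; return 6
p = 6; k-1 = 6 == 6 ⇒ pivot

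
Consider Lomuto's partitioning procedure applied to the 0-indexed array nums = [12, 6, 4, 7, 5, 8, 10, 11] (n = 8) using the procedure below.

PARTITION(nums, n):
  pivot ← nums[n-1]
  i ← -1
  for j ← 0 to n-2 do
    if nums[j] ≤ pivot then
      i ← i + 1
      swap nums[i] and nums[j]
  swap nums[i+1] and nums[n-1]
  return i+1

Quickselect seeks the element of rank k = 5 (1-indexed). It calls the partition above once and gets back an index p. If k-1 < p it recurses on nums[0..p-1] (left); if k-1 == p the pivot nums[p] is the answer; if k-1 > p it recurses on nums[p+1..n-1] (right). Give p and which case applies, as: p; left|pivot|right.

pivot=11, i=-1
j=0: 12>11, skip
j=1: 6≤11, i=0, swap(0,1) ⇒ [6, 12, 4, 7, 5, 8, 10, 11]
j=2: 4≤11, i=1, swap(1,2) ⇒ [6, 4, 12, 7, 5, 8, 10, 11]
j=3: 7≤11, i=2, swap(2,3) ⇒ [6, 4, 7, 12, 5, 8, 10, 11]
j=4: 5≤11, i=3, swap(3,4) ⇒ [6, 4, 7, 5, 12, 8, 10, 11]
j=5: 8≤11, i=4, swap(4,5) ⇒ [6, 4, 7, 5, 8, 12, 10, 11]
j=6: 10≤11, i=5, swap(5,6) ⇒ [6, 4, 7, 5, 8, 10, 12, 11]
swap(6,7) ⇒ [6, 4, 7, 5, 8, 10, 11, 12]; return 6
p = 6; k-1 = 4 < 6 ⇒ left

6; left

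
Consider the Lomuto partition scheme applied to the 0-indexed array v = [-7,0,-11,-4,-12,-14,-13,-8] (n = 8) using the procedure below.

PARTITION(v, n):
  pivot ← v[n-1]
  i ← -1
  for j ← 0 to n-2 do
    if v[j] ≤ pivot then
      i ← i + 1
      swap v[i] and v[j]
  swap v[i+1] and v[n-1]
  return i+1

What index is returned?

pivot = v[7] = -8; i = -1
j=0: v[0]=-7 > -8 → no swap
j=1: v[1]=0 > -8 → no swap
j=2: v[2]=-11 ≤ -8 → i=0, swap v[0],v[2] → [-11,0,-7,-4,-12,-14,-13,-8]
j=3: v[3]=-4 > -8 → no swap
j=4: v[4]=-12 ≤ -8 → i=1, swap v[1],v[4] → [-11,-12,-7,-4,0,-14,-13,-8]
j=5: v[5]=-14 ≤ -8 → i=2, swap v[2],v[5] → [-11,-12,-14,-4,0,-7,-13,-8]
j=6: v[6]=-13 ≤ -8 → i=3, swap v[3],v[6] → [-11,-12,-14,-13,0,-7,-4,-8]
final swap v[4],v[7] → [-11,-12,-14,-13,-8,-7,-4,0]; return 4

4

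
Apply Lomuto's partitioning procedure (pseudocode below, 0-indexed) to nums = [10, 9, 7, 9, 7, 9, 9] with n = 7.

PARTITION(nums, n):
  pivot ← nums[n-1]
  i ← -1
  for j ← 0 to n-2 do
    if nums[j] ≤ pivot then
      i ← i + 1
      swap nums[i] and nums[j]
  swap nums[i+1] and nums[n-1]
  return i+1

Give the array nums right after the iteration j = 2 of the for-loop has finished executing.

[9, 7, 10, 9, 7, 9, 9]

pivot=9, i=-1
j=0: 10>9, skip
j=1: 9≤9, i=0, swap(0,1) ⇒ [9, 10, 7, 9, 7, 9, 9]
j=2: 7≤9, i=1, swap(1,2) ⇒ [9, 7, 10, 9, 7, 9, 9]
(after j=2) nums = [9, 7, 10, 9, 7, 9, 9]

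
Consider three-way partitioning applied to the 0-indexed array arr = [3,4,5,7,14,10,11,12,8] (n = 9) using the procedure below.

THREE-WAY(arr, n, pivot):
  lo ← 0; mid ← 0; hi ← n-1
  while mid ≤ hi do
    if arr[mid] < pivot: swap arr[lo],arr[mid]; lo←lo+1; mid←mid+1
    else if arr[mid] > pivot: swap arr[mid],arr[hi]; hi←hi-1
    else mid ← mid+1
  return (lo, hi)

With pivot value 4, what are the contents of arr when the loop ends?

[3,4,7,14,10,11,12,8,5]

pivot = 4; lo=0, mid=0, hi=8
arr[mid]=3<4: swap arr[0],arr[0]; lo=1,mid=1 → [3,4,5,7,14,10,11,12,8]
arr[mid]=4=4: mid=2
arr[mid]=5>4: swap arr[2],arr[8]; hi=7 → [3,4,8,7,14,10,11,12,5]
arr[mid]=8>4: swap arr[2],arr[7]; hi=6 → [3,4,12,7,14,10,11,8,5]
arr[mid]=12>4: swap arr[2],arr[6]; hi=5 → [3,4,11,7,14,10,12,8,5]
arr[mid]=11>4: swap arr[2],arr[5]; hi=4 → [3,4,10,7,14,11,12,8,5]
arr[mid]=10>4: swap arr[2],arr[4]; hi=3 → [3,4,14,7,10,11,12,8,5]
arr[mid]=14>4: swap arr[2],arr[3]; hi=2 → [3,4,7,14,10,11,12,8,5]
arr[mid]=7>4: swap arr[2],arr[2]; hi=1 → [3,4,7,14,10,11,12,8,5]
end: lo=1, hi=1; arr = [3,4,7,14,10,11,12,8,5]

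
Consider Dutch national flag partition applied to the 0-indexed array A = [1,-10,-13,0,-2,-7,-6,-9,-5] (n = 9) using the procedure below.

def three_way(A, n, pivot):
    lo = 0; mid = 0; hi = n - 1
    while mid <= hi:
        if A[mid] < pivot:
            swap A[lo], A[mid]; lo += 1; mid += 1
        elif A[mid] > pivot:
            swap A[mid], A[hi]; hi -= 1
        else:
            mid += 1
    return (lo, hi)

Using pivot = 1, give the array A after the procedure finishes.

pivot = 1; lo=0, mid=0, hi=8
A[mid]=1=1: mid=1
A[mid]=-10<1: swap A[0],A[1]; lo=1,mid=2 → [-10,1,-13,0,-2,-7,-6,-9,-5]
A[mid]=-13<1: swap A[1],A[2]; lo=2,mid=3 → [-10,-13,1,0,-2,-7,-6,-9,-5]
A[mid]=0<1: swap A[2],A[3]; lo=3,mid=4 → [-10,-13,0,1,-2,-7,-6,-9,-5]
A[mid]=-2<1: swap A[3],A[4]; lo=4,mid=5 → [-10,-13,0,-2,1,-7,-6,-9,-5]
A[mid]=-7<1: swap A[4],A[5]; lo=5,mid=6 → [-10,-13,0,-2,-7,1,-6,-9,-5]
A[mid]=-6<1: swap A[5],A[6]; lo=6,mid=7 → [-10,-13,0,-2,-7,-6,1,-9,-5]
A[mid]=-9<1: swap A[6],A[7]; lo=7,mid=8 → [-10,-13,0,-2,-7,-6,-9,1,-5]
A[mid]=-5<1: swap A[7],A[8]; lo=8,mid=9 → [-10,-13,0,-2,-7,-6,-9,-5,1]
end: lo=8, hi=8; A = [-10,-13,0,-2,-7,-6,-9,-5,1]

[-10,-13,0,-2,-7,-6,-9,-5,1]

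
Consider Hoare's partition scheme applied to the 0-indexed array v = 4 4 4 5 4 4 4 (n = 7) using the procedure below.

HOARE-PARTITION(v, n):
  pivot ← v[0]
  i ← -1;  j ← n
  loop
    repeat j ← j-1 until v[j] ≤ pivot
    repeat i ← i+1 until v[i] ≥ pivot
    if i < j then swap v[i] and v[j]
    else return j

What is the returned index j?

2

pivot = v[0] = 4; i = -1, j = 7
j→6 (v[6]=4≤4), i→0 (v[0]=4≥4); i<j, swap → 4 4 4 5 4 4 4
j→5 (v[5]=4≤4), i→1 (v[1]=4≥4); i<j, swap → 4 4 4 5 4 4 4
j→4 (v[4]=4≤4), i→2 (v[2]=4≥4); i<j, swap → 4 4 4 5 4 4 4
j→2, i→3; i≥j, return j=2. v = 4 4 4 5 4 4 4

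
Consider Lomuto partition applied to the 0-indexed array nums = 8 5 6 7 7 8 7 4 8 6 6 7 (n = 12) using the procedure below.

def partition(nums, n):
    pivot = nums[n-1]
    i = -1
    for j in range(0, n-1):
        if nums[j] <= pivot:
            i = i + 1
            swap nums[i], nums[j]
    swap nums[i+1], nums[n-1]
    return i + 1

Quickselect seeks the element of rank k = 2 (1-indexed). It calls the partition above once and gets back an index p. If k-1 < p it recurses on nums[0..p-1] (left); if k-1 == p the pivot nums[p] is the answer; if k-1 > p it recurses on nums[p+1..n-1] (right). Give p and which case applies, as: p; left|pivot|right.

pivot = nums[11] = 7; i = -1
j=0: nums[0]=8 > 7 → no swap
j=1: nums[1]=5 ≤ 7 → i=0, swap nums[0],nums[1] → 5 8 6 7 7 8 7 4 8 6 6 7
j=2: nums[2]=6 ≤ 7 → i=1, swap nums[1],nums[2] → 5 6 8 7 7 8 7 4 8 6 6 7
j=3: nums[3]=7 ≤ 7 → i=2, swap nums[2],nums[3] → 5 6 7 8 7 8 7 4 8 6 6 7
j=4: nums[4]=7 ≤ 7 → i=3, swap nums[3],nums[4] → 5 6 7 7 8 8 7 4 8 6 6 7
j=5: nums[5]=8 > 7 → no swap
j=6: nums[6]=7 ≤ 7 → i=4, swap nums[4],nums[6] → 5 6 7 7 7 8 8 4 8 6 6 7
j=7: nums[7]=4 ≤ 7 → i=5, swap nums[5],nums[7] → 5 6 7 7 7 4 8 8 8 6 6 7
j=8: nums[8]=8 > 7 → no swap
j=9: nums[9]=6 ≤ 7 → i=6, swap nums[6],nums[9] → 5 6 7 7 7 4 6 8 8 8 6 7
j=10: nums[10]=6 ≤ 7 → i=7, swap nums[7],nums[10] → 5 6 7 7 7 4 6 6 8 8 8 7
final swap nums[8],nums[11] → 5 6 7 7 7 4 6 6 7 8 8 8; return 8
p = 8; k-1 = 1 < 8 ⇒ left

8; left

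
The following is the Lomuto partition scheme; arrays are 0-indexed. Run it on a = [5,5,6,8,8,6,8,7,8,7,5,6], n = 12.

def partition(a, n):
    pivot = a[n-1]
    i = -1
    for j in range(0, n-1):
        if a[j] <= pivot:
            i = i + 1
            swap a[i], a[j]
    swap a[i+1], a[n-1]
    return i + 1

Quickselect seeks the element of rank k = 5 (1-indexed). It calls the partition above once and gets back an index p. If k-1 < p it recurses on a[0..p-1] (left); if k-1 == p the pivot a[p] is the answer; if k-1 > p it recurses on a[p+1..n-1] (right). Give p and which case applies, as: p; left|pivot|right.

5; left

pivot = a[11] = 6; i = -1
j=0: a[0]=5 ≤ 6 → i=0, swap a[0],a[0] (no change) → [5,5,6,8,8,6,8,7,8,7,5,6]
j=1: a[1]=5 ≤ 6 → i=1, swap a[1],a[1] (no change) → [5,5,6,8,8,6,8,7,8,7,5,6]
j=2: a[2]=6 ≤ 6 → i=2, swap a[2],a[2] (no change) → [5,5,6,8,8,6,8,7,8,7,5,6]
j=3: a[3]=8 > 6 → no swap
j=4: a[4]=8 > 6 → no swap
j=5: a[5]=6 ≤ 6 → i=3, swap a[3],a[5] → [5,5,6,6,8,8,8,7,8,7,5,6]
j=6: a[6]=8 > 6 → no swap
j=7: a[7]=7 > 6 → no swap
j=8: a[8]=8 > 6 → no swap
j=9: a[9]=7 > 6 → no swap
j=10: a[10]=5 ≤ 6 → i=4, swap a[4],a[10] → [5,5,6,6,5,8,8,7,8,7,8,6]
final swap a[5],a[11] → [5,5,6,6,5,6,8,7,8,7,8,8]; return 5
p = 5; k-1 = 4 < 5 ⇒ left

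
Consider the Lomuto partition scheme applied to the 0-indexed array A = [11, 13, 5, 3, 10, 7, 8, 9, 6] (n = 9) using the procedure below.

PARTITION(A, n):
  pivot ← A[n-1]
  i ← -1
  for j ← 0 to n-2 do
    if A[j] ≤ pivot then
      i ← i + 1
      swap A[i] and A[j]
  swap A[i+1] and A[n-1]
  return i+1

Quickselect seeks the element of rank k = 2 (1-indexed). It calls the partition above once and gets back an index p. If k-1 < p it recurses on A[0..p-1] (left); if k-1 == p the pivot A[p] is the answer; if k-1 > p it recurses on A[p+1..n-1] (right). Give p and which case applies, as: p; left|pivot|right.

pivot = A[8] = 6; i = -1
j=0: A[0]=11 > 6 → no swap
j=1: A[1]=13 > 6 → no swap
j=2: A[2]=5 ≤ 6 → i=0, swap A[0],A[2] → [5, 13, 11, 3, 10, 7, 8, 9, 6]
j=3: A[3]=3 ≤ 6 → i=1, swap A[1],A[3] → [5, 3, 11, 13, 10, 7, 8, 9, 6]
j=4: A[4]=10 > 6 → no swap
j=5: A[5]=7 > 6 → no swap
j=6: A[6]=8 > 6 → no swap
j=7: A[7]=9 > 6 → no swap
final swap A[2],A[8] → [5, 3, 6, 13, 10, 7, 8, 9, 11]; return 2
p = 2; k-1 = 1 < 2 ⇒ left

2; left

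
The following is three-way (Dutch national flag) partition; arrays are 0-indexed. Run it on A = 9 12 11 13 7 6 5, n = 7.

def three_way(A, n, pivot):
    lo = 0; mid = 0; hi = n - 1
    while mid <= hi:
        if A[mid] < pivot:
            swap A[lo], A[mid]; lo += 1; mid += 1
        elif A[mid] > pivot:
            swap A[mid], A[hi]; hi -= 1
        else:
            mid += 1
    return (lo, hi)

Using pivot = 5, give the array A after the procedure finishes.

lo=0 mid=0 hi=6
9>5: swap(0,6), hi=5 ⇒ 5 12 11 13 7 6 9
5=5: mid=1
12>5: swap(1,5), hi=4 ⇒ 5 6 11 13 7 12 9
6>5: swap(1,4), hi=3 ⇒ 5 7 11 13 6 12 9
7>5: swap(1,3), hi=2 ⇒ 5 13 11 7 6 12 9
13>5: swap(1,2), hi=1 ⇒ 5 11 13 7 6 12 9
11>5: swap(1,1), hi=0 ⇒ 5 11 13 7 6 12 9
done. lo=0 hi=0; A=5 11 13 7 6 12 9

5 11 13 7 6 12 9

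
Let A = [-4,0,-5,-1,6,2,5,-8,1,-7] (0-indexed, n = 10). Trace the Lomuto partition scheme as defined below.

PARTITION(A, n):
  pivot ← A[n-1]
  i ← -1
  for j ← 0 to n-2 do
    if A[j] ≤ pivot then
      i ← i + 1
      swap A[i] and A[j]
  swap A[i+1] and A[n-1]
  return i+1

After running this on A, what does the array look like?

[-8,-7,-5,-1,6,2,5,-4,1,0]

pivot = A[9] = -7; i = -1
j=0: A[0]=-4 > -7 → no swap
j=1: A[1]=0 > -7 → no swap
j=2: A[2]=-5 > -7 → no swap
j=3: A[3]=-1 > -7 → no swap
j=4: A[4]=6 > -7 → no swap
j=5: A[5]=2 > -7 → no swap
j=6: A[6]=5 > -7 → no swap
j=7: A[7]=-8 ≤ -7 → i=0, swap A[0],A[7] → [-8,0,-5,-1,6,2,5,-4,1,-7]
j=8: A[8]=1 > -7 → no swap
final swap A[1],A[9] → [-8,-7,-5,-1,6,2,5,-4,1,0]; return 1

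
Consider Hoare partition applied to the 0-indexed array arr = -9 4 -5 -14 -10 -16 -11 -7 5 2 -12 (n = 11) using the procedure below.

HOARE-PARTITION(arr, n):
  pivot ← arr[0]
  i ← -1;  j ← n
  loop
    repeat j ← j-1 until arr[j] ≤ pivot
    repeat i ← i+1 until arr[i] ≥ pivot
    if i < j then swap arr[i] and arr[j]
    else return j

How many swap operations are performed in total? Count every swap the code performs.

pivot=-9
j stops at 10 (-12), i stops at 0 (-9); swap ⇒ -12 4 -5 -14 -10 -16 -11 -7 5 2 -9
j stops at 6 (-11), i stops at 1 (4); swap ⇒ -12 -11 -5 -14 -10 -16 4 -7 5 2 -9
j stops at 5 (-16), i stops at 2 (-5); swap ⇒ -12 -11 -16 -14 -10 -5 4 -7 5 2 -9
j stops at 4, i stops at 5; i≥j ⇒ return 4. arr=-12 -11 -16 -14 -10 -5 4 -7 5 2 -9

3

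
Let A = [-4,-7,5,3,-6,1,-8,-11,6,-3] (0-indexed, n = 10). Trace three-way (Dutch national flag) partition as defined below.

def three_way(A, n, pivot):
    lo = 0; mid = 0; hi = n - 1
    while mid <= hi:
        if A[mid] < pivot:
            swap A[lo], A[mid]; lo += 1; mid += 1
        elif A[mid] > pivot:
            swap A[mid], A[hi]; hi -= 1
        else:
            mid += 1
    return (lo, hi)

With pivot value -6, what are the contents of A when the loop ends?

[-11,-7,-8,-6,1,3,5,6,-3,-4]

pivot = -6; lo=0, mid=0, hi=9
A[mid]=-4>-6: swap A[0],A[9]; hi=8 → [-3,-7,5,3,-6,1,-8,-11,6,-4]
A[mid]=-3>-6: swap A[0],A[8]; hi=7 → [6,-7,5,3,-6,1,-8,-11,-3,-4]
A[mid]=6>-6: swap A[0],A[7]; hi=6 → [-11,-7,5,3,-6,1,-8,6,-3,-4]
A[mid]=-11<-6: swap A[0],A[0]; lo=1,mid=1 → [-11,-7,5,3,-6,1,-8,6,-3,-4]
A[mid]=-7<-6: swap A[1],A[1]; lo=2,mid=2 → [-11,-7,5,3,-6,1,-8,6,-3,-4]
A[mid]=5>-6: swap A[2],A[6]; hi=5 → [-11,-7,-8,3,-6,1,5,6,-3,-4]
A[mid]=-8<-6: swap A[2],A[2]; lo=3,mid=3 → [-11,-7,-8,3,-6,1,5,6,-3,-4]
A[mid]=3>-6: swap A[3],A[5]; hi=4 → [-11,-7,-8,1,-6,3,5,6,-3,-4]
A[mid]=1>-6: swap A[3],A[4]; hi=3 → [-11,-7,-8,-6,1,3,5,6,-3,-4]
A[mid]=-6=-6: mid=4
end: lo=3, hi=3; A = [-11,-7,-8,-6,1,3,5,6,-3,-4]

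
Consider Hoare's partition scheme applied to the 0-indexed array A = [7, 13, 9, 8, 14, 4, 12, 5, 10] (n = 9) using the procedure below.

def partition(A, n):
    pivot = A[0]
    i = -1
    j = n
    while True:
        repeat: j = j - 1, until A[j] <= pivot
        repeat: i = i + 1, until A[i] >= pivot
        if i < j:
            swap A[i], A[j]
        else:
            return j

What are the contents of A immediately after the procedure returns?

pivot=7
j stops at 7 (5), i stops at 0 (7); swap ⇒ [5, 13, 9, 8, 14, 4, 12, 7, 10]
j stops at 5 (4), i stops at 1 (13); swap ⇒ [5, 4, 9, 8, 14, 13, 12, 7, 10]
j stops at 1, i stops at 2; i≥j ⇒ return 1. A=[5, 4, 9, 8, 14, 13, 12, 7, 10]

[5, 4, 9, 8, 14, 13, 12, 7, 10]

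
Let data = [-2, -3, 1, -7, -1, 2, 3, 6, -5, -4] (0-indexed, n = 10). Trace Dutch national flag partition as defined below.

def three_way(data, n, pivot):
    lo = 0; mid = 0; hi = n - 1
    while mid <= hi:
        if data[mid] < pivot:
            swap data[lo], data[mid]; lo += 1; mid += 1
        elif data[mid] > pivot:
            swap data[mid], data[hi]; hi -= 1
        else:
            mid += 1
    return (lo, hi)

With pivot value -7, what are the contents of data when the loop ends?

pivot = -7; lo=0, mid=0, hi=9
data[mid]=-2>-7: swap data[0],data[9]; hi=8 → [-4, -3, 1, -7, -1, 2, 3, 6, -5, -2]
data[mid]=-4>-7: swap data[0],data[8]; hi=7 → [-5, -3, 1, -7, -1, 2, 3, 6, -4, -2]
data[mid]=-5>-7: swap data[0],data[7]; hi=6 → [6, -3, 1, -7, -1, 2, 3, -5, -4, -2]
data[mid]=6>-7: swap data[0],data[6]; hi=5 → [3, -3, 1, -7, -1, 2, 6, -5, -4, -2]
data[mid]=3>-7: swap data[0],data[5]; hi=4 → [2, -3, 1, -7, -1, 3, 6, -5, -4, -2]
data[mid]=2>-7: swap data[0],data[4]; hi=3 → [-1, -3, 1, -7, 2, 3, 6, -5, -4, -2]
data[mid]=-1>-7: swap data[0],data[3]; hi=2 → [-7, -3, 1, -1, 2, 3, 6, -5, -4, -2]
data[mid]=-7=-7: mid=1
data[mid]=-3>-7: swap data[1],data[2]; hi=1 → [-7, 1, -3, -1, 2, 3, 6, -5, -4, -2]
data[mid]=1>-7: swap data[1],data[1]; hi=0 → [-7, 1, -3, -1, 2, 3, 6, -5, -4, -2]
end: lo=0, hi=0; data = [-7, 1, -3, -1, 2, 3, 6, -5, -4, -2]

[-7, 1, -3, -1, 2, 3, 6, -5, -4, -2]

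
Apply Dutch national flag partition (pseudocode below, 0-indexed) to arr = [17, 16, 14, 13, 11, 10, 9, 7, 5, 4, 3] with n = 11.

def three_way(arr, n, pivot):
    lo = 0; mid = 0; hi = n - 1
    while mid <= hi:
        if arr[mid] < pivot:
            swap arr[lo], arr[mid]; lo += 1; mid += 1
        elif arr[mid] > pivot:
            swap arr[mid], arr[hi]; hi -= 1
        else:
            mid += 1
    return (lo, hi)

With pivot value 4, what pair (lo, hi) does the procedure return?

(1, 1)

lo=0 mid=0 hi=10
17>4: swap(0,10), hi=9 ⇒ [3, 16, 14, 13, 11, 10, 9, 7, 5, 4, 17]
3<4: swap(0,0), lo=1 mid=1 ⇒ [3, 16, 14, 13, 11, 10, 9, 7, 5, 4, 17]
16>4: swap(1,9), hi=8 ⇒ [3, 4, 14, 13, 11, 10, 9, 7, 5, 16, 17]
4=4: mid=2
14>4: swap(2,8), hi=7 ⇒ [3, 4, 5, 13, 11, 10, 9, 7, 14, 16, 17]
5>4: swap(2,7), hi=6 ⇒ [3, 4, 7, 13, 11, 10, 9, 5, 14, 16, 17]
7>4: swap(2,6), hi=5 ⇒ [3, 4, 9, 13, 11, 10, 7, 5, 14, 16, 17]
9>4: swap(2,5), hi=4 ⇒ [3, 4, 10, 13, 11, 9, 7, 5, 14, 16, 17]
10>4: swap(2,4), hi=3 ⇒ [3, 4, 11, 13, 10, 9, 7, 5, 14, 16, 17]
11>4: swap(2,3), hi=2 ⇒ [3, 4, 13, 11, 10, 9, 7, 5, 14, 16, 17]
13>4: swap(2,2), hi=1 ⇒ [3, 4, 13, 11, 10, 9, 7, 5, 14, 16, 17]
done. lo=1 hi=1; arr=[3, 4, 13, 11, 10, 9, 7, 5, 14, 16, 17]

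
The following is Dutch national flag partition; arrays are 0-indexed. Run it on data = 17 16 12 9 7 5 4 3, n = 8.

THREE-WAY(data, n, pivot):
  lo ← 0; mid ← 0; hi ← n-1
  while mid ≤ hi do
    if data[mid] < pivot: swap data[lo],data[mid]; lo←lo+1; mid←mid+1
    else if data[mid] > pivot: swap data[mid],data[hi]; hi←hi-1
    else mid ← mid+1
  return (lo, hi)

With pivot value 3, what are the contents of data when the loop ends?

lo=0 mid=0 hi=7
17>3: swap(0,7), hi=6 ⇒ 3 16 12 9 7 5 4 17
3=3: mid=1
16>3: swap(1,6), hi=5 ⇒ 3 4 12 9 7 5 16 17
4>3: swap(1,5), hi=4 ⇒ 3 5 12 9 7 4 16 17
5>3: swap(1,4), hi=3 ⇒ 3 7 12 9 5 4 16 17
7>3: swap(1,3), hi=2 ⇒ 3 9 12 7 5 4 16 17
9>3: swap(1,2), hi=1 ⇒ 3 12 9 7 5 4 16 17
12>3: swap(1,1), hi=0 ⇒ 3 12 9 7 5 4 16 17
done. lo=0 hi=0; data=3 12 9 7 5 4 16 17

3 12 9 7 5 4 16 17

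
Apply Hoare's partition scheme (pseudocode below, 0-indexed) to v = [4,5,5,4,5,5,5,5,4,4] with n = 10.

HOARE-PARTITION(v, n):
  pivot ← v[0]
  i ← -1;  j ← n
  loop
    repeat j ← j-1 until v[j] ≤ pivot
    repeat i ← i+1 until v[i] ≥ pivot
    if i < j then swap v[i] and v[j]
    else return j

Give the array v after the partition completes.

[4,4,4,5,5,5,5,5,5,4]

pivot = v[0] = 4; i = -1, j = 10
j→9 (v[9]=4≤4), i→0 (v[0]=4≥4); i<j, swap → [4,5,5,4,5,5,5,5,4,4]
j→8 (v[8]=4≤4), i→1 (v[1]=5≥4); i<j, swap → [4,4,5,4,5,5,5,5,5,4]
j→3 (v[3]=4≤4), i→2 (v[2]=5≥4); i<j, swap → [4,4,4,5,5,5,5,5,5,4]
j→2, i→3; i≥j, return j=2. v = [4,4,4,5,5,5,5,5,5,4]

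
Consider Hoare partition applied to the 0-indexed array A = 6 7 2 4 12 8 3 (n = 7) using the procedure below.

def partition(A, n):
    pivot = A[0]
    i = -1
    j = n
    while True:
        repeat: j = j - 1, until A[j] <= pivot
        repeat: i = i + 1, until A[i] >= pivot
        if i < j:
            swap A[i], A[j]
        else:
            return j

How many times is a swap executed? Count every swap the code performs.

2

pivot=6
j stops at 6 (3), i stops at 0 (6); swap ⇒ 3 7 2 4 12 8 6
j stops at 3 (4), i stops at 1 (7); swap ⇒ 3 4 2 7 12 8 6
j stops at 2, i stops at 3; i≥j ⇒ return 2. A=3 4 2 7 12 8 6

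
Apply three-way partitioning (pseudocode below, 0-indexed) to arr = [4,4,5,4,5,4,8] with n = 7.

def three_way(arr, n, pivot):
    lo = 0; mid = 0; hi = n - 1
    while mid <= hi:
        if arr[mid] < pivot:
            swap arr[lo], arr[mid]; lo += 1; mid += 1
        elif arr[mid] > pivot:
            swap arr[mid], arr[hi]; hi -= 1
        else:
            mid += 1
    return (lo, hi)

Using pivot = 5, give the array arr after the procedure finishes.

[4,4,4,4,5,5,8]

pivot = 5; lo=0, mid=0, hi=6
arr[mid]=4<5: swap arr[0],arr[0]; lo=1,mid=1 → [4,4,5,4,5,4,8]
arr[mid]=4<5: swap arr[1],arr[1]; lo=2,mid=2 → [4,4,5,4,5,4,8]
arr[mid]=5=5: mid=3
arr[mid]=4<5: swap arr[2],arr[3]; lo=3,mid=4 → [4,4,4,5,5,4,8]
arr[mid]=5=5: mid=5
arr[mid]=4<5: swap arr[3],arr[5]; lo=4,mid=6 → [4,4,4,4,5,5,8]
arr[mid]=8>5: swap arr[6],arr[6]; hi=5 → [4,4,4,4,5,5,8]
end: lo=4, hi=5; arr = [4,4,4,4,5,5,8]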